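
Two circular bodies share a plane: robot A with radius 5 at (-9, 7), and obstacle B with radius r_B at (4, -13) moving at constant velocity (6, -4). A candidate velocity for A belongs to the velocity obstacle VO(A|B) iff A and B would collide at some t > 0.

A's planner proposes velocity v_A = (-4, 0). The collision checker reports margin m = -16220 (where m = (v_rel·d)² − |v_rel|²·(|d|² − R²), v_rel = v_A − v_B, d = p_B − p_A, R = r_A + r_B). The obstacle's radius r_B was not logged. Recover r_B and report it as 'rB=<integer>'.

m = -16220
d = (13, -20);  v_rel = (-10, 4),  |v_rel|² = 116
v_rel×d = (-10)·(-20) − (4)·(13) = 148
since m = R²·116 − 148²:  R² = (21904 + -16220) / 116 = 49
R = √49 = 7  ⇒  r_B = 7 − 5 = 2

rB=2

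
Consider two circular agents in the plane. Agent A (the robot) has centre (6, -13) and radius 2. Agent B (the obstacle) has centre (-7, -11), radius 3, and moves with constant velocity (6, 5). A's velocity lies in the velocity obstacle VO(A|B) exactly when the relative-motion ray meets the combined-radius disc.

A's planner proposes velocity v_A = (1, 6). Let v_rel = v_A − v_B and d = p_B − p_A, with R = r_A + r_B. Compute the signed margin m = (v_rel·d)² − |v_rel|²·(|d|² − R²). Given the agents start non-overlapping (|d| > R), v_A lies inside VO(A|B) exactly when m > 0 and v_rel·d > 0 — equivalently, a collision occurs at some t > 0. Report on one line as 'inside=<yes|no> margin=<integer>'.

d = (-13, 2),  |d|² = 173;  R = 2+3 = 5,  c = 173−5² = 148
v_rel = (-5, 1),  |v_rel|² = 26;  v_rel·d = (-5)·(-13) + (1)·(2) = 67
26·t² − 134·t + 148 = 0  ⇒  m = 67² − 26·148 = 641
m = 641 > 0,  v_rel·d = 67 > 0  ⇒  inside

inside=yes margin=641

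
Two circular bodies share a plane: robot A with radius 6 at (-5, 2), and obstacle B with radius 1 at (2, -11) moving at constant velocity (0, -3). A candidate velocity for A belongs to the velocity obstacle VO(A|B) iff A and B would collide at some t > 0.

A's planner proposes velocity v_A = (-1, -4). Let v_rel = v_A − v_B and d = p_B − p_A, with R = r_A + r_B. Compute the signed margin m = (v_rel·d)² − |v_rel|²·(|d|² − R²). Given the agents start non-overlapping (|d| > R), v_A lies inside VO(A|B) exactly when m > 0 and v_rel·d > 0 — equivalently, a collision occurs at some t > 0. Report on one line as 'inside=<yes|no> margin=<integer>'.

d = (7, -13),  |d|² = 218;  R = 6+1 = 7,  c = 218−7² = 169
v_rel = (-1, -1),  |v_rel|² = 2;  v_rel·d = (-1)·(7) + (-1)·(-13) = 6
2·t² − 12·t + 169 = 0  ⇒  m = 6² − 2·169 = -302
m = -302 < 0,  v_rel·d = 6 > 0  ⇒  outside

inside=no margin=-302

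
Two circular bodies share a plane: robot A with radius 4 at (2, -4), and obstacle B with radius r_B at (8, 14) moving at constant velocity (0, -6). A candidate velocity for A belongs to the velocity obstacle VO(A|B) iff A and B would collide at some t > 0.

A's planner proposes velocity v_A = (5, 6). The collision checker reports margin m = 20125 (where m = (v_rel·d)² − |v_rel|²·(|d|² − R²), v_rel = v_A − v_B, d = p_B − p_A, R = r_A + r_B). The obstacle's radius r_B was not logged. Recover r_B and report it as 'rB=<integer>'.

m = 20125
d = (6, 18);  v_rel = (5, 12),  |v_rel|² = 169
v_rel×d = (5)·(18) − (12)·(6) = 18
since m = R²·169 − 18²:  R² = (324 + 20125) / 169 = 121
R = √121 = 11  ⇒  r_B = 11 − 4 = 7

rB=7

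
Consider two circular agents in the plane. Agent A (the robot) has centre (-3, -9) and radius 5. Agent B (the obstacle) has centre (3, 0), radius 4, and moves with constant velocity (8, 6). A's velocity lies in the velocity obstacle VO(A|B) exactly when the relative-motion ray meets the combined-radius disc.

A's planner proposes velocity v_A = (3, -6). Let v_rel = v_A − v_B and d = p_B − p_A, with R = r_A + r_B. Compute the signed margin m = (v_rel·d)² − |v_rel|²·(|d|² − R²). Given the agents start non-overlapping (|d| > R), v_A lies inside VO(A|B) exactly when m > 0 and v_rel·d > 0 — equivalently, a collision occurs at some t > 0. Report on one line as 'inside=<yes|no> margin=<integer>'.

d = (6, 9),  |d|² = 117;  R = 5+4 = 9,  c = 117−9² = 36
v_rel = (-5, -12),  |v_rel|² = 169;  v_rel·d = (-5)·(6) + (-12)·(9) = -138
169·t² + 276·t + 36 = 0  ⇒  m = (-138)² − 169·36 = 12960
m = 12960 > 0,  v_rel·d = -138 < 0  ⇒  outside

inside=no margin=12960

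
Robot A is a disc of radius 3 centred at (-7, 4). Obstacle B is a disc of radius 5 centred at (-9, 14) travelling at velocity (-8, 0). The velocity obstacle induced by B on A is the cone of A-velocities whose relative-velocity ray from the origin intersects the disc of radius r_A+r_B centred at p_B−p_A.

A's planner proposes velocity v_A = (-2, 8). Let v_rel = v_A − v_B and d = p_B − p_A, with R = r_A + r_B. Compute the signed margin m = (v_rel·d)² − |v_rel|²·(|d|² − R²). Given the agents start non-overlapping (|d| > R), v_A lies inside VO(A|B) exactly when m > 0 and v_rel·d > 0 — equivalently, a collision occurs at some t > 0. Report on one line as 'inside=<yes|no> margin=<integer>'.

d = (-2, 10),  |d|² = 104;  R = 3+5 = 8,  c = 104−8² = 40
v_rel = (6, 8),  |v_rel|² = 100;  v_rel·d = (6)·(-2) + (8)·(10) = 68
100·t² − 136·t + 40 = 0  ⇒  m = 68² − 100·40 = 624
m = 624 > 0,  v_rel·d = 68 > 0  ⇒  inside

inside=yes margin=624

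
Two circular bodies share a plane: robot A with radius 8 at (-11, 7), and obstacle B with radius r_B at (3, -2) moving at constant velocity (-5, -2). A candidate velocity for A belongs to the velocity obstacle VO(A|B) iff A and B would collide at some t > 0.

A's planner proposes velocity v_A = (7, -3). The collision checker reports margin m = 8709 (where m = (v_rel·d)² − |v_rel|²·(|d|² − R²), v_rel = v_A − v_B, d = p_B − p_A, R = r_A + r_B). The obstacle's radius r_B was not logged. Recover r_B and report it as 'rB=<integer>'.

m = 8709
d = (14, -9);  v_rel = (12, -1),  |v_rel|² = 145
v_rel×d = (12)·(-9) − (-1)·(14) = -94
since m = R²·145 − (-94)²:  R² = (8836 + 8709) / 145 = 121
R = √121 = 11  ⇒  r_B = 11 − 8 = 3

rB=3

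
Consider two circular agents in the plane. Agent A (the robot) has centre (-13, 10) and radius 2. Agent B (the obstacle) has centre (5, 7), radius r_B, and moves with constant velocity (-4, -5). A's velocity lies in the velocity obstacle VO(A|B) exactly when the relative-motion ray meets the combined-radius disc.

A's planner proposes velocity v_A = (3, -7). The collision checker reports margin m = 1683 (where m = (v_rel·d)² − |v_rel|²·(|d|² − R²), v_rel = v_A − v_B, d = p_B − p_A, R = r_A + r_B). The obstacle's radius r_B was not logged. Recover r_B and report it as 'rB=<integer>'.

m = 1683
d = (18, -3);  v_rel = (7, -2),  |v_rel|² = 53
v_rel×d = (7)·(-3) − (-2)·(18) = 15
since m = R²·53 − 15²:  R² = (225 + 1683) / 53 = 36
R = √36 = 6  ⇒  r_B = 6 − 2 = 4

rB=4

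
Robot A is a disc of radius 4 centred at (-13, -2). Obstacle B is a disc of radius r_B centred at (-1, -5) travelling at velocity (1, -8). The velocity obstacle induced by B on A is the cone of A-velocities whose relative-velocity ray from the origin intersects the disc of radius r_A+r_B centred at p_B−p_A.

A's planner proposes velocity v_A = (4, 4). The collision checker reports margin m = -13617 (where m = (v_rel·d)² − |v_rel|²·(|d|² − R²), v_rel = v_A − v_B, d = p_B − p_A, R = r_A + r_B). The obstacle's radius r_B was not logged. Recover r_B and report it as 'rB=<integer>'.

m = -13617
d = (12, -3);  v_rel = (3, 12),  |v_rel|² = 153
v_rel×d = (3)·(-3) − (12)·(12) = -153
since m = R²·153 − (-153)²:  R² = (23409 + -13617) / 153 = 64
R = √64 = 8  ⇒  r_B = 8 − 4 = 4

rB=4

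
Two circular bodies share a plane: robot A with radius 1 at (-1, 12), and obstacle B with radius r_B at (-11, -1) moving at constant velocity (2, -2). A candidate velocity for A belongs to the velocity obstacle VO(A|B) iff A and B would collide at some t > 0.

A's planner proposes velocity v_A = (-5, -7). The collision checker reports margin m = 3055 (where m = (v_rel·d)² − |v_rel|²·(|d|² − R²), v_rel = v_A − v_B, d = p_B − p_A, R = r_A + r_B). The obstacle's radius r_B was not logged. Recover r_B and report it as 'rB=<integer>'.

m = 3055
d = (-10, -13);  v_rel = (-7, -5),  |v_rel|² = 74
v_rel×d = (-7)·(-13) − (-5)·(-10) = 41
since m = R²·74 − 41²:  R² = (1681 + 3055) / 74 = 64
R = √64 = 8  ⇒  r_B = 8 − 1 = 7

rB=7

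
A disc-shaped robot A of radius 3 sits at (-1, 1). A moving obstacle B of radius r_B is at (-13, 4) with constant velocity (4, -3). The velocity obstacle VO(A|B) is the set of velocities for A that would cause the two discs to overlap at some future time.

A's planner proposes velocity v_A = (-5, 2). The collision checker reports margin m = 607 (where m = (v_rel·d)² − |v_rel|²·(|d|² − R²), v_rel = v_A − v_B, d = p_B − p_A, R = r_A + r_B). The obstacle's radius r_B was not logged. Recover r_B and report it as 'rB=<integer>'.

m = 607
d = (-12, 3);  v_rel = (-9, 5),  |v_rel|² = 106
v_rel×d = (-9)·(3) − (5)·(-12) = 33
since m = R²·106 − 33²:  R² = (1089 + 607) / 106 = 16
R = √16 = 4  ⇒  r_B = 4 − 3 = 1

rB=1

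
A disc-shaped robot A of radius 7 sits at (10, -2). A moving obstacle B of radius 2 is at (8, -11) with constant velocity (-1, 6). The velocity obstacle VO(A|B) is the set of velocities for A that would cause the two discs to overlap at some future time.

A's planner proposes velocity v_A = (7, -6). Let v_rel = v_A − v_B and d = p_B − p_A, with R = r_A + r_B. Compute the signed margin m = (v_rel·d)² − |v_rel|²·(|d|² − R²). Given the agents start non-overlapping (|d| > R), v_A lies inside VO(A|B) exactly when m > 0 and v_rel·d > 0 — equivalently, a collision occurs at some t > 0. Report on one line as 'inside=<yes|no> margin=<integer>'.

d = (-2, -9),  |d|² = 85;  R = 7+2 = 9,  c = 85−9² = 4
v_rel = (8, -12),  |v_rel|² = 208;  v_rel·d = (8)·(-2) + (-12)·(-9) = 92
208·t² − 184·t + 4 = 0  ⇒  m = 92² − 208·4 = 7632
m = 7632 > 0,  v_rel·d = 92 > 0  ⇒  inside

inside=yes margin=7632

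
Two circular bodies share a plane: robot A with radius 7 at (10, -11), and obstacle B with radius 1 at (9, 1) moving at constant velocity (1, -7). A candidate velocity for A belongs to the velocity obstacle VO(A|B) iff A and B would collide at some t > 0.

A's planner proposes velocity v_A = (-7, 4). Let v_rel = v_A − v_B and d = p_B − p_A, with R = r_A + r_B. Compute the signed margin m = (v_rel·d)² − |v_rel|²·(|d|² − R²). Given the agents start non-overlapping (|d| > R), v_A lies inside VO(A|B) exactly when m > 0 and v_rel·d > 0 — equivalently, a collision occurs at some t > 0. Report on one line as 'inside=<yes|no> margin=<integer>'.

d = (-1, 12),  |d|² = 145;  R = 7+1 = 8,  c = 145−8² = 81
v_rel = (-8, 11),  |v_rel|² = 185;  v_rel·d = (-8)·(-1) + (11)·(12) = 140
185·t² − 280·t + 81 = 0  ⇒  m = 140² − 185·81 = 4615
m = 4615 > 0,  v_rel·d = 140 > 0  ⇒  inside

inside=yes margin=4615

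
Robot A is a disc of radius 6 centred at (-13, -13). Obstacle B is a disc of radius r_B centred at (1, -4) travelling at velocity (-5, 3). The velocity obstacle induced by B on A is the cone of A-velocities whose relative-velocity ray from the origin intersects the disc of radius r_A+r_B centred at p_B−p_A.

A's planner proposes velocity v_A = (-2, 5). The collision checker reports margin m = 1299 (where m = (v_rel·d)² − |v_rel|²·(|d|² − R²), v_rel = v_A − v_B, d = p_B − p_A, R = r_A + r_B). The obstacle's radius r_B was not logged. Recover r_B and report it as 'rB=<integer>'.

m = 1299
d = (14, 9);  v_rel = (3, 2),  |v_rel|² = 13
v_rel×d = (3)·(9) − (2)·(14) = -1
since m = R²·13 − (-1)²:  R² = (1 + 1299) / 13 = 100
R = √100 = 10  ⇒  r_B = 10 − 6 = 4

rB=4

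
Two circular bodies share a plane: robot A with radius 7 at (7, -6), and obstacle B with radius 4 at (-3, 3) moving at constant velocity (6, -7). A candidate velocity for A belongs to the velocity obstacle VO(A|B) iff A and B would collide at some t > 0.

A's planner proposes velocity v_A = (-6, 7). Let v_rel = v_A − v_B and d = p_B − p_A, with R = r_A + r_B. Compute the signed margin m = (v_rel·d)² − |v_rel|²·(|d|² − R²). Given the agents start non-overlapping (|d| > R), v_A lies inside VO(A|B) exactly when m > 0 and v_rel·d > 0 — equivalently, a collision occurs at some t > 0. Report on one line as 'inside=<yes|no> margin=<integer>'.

d = (-10, 9),  |d|² = 181;  R = 7+4 = 11,  c = 181−11² = 60
v_rel = (-12, 14),  |v_rel|² = 340;  v_rel·d = (-12)·(-10) + (14)·(9) = 246
340·t² − 492·t + 60 = 0  ⇒  m = 246² − 340·60 = 40116
m = 40116 > 0,  v_rel·d = 246 > 0  ⇒  inside

inside=yes margin=40116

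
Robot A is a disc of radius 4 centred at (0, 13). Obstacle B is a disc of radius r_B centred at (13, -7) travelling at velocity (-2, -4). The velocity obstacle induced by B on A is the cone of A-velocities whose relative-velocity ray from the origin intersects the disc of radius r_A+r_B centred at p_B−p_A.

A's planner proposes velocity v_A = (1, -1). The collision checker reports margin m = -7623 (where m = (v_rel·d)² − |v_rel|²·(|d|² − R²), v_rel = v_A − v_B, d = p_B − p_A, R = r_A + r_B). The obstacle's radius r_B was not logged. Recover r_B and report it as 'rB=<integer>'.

m = -7623
d = (13, -20);  v_rel = (3, 3),  |v_rel|² = 18
v_rel×d = (3)·(-20) − (3)·(13) = -99
since m = R²·18 − (-99)²:  R² = (9801 + -7623) / 18 = 121
R = √121 = 11  ⇒  r_B = 11 − 4 = 7

rB=7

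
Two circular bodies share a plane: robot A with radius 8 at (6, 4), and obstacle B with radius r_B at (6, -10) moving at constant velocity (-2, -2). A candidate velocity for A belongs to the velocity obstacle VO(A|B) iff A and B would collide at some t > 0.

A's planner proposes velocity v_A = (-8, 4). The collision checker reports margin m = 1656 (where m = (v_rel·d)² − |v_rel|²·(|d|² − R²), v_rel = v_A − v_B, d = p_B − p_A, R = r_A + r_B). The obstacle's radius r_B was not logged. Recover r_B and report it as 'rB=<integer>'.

m = 1656
d = (0, -14);  v_rel = (-6, 6),  |v_rel|² = 72
v_rel×d = (-6)·(-14) − (6)·(0) = 84
since m = R²·72 − 84²:  R² = (7056 + 1656) / 72 = 121
R = √121 = 11  ⇒  r_B = 11 − 8 = 3

rB=3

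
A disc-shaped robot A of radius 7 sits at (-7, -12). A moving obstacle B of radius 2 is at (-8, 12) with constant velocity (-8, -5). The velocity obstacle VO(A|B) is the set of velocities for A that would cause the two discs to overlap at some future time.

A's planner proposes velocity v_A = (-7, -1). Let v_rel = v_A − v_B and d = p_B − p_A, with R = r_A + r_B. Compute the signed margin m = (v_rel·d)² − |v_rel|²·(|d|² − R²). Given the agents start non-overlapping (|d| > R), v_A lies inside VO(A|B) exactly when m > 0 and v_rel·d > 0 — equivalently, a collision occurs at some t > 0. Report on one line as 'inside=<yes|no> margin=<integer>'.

d = (-1, 24),  |d|² = 577;  R = 7+2 = 9,  c = 577−9² = 496
v_rel = (1, 4),  |v_rel|² = 17;  v_rel·d = (1)·(-1) + (4)·(24) = 95
17·t² − 190·t + 496 = 0  ⇒  m = 95² − 17·496 = 593
m = 593 > 0,  v_rel·d = 95 > 0  ⇒  inside

inside=yes margin=593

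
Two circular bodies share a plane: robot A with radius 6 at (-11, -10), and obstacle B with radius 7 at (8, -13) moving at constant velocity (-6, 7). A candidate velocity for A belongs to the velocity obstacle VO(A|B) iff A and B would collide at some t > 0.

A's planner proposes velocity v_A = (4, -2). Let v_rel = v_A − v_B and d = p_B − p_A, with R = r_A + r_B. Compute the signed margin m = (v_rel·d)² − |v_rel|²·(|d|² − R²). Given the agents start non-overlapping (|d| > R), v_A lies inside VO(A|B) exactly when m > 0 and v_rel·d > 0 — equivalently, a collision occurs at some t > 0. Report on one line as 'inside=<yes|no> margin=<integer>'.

d = (19, -3),  |d|² = 370;  R = 6+7 = 13,  c = 370−13² = 201
v_rel = (10, -9),  |v_rel|² = 181;  v_rel·d = (10)·(19) + (-9)·(-3) = 217
181·t² − 434·t + 201 = 0  ⇒  m = 217² − 181·201 = 10708
m = 10708 > 0,  v_rel·d = 217 > 0  ⇒  inside

inside=yes margin=10708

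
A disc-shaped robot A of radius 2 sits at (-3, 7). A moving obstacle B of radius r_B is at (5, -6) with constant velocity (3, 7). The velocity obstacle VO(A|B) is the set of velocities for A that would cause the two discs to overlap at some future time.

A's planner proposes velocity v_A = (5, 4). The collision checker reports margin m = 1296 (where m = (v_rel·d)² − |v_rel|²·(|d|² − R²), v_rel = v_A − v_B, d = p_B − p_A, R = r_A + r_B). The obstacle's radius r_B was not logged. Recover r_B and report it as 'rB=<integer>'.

m = 1296
d = (8, -13);  v_rel = (2, -3),  |v_rel|² = 13
v_rel×d = (2)·(-13) − (-3)·(8) = -2
since m = R²·13 − (-2)²:  R² = (4 + 1296) / 13 = 100
R = √100 = 10  ⇒  r_B = 10 − 2 = 8

rB=8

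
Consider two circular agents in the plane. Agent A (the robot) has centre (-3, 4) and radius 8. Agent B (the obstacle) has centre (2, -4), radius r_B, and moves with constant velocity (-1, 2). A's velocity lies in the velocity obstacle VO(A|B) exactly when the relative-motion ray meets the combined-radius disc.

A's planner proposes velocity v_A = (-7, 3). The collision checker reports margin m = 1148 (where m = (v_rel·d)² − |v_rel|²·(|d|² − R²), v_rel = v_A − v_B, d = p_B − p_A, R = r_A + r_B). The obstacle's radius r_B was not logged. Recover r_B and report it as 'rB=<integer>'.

m = 1148
d = (5, -8);  v_rel = (-6, 1),  |v_rel|² = 37
v_rel×d = (-6)·(-8) − (1)·(5) = 43
since m = R²·37 − 43²:  R² = (1849 + 1148) / 37 = 81
R = √81 = 9  ⇒  r_B = 9 − 8 = 1

rB=1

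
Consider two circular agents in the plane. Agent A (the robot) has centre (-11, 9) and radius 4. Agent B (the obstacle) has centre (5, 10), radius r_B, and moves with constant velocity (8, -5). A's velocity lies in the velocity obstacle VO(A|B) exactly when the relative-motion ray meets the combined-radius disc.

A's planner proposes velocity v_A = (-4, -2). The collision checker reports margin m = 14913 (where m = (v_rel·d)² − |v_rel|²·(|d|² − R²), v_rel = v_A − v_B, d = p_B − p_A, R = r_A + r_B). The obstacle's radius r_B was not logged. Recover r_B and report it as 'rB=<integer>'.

m = 14913
d = (16, 1);  v_rel = (-12, 3),  |v_rel|² = 153
v_rel×d = (-12)·(1) − (3)·(16) = -60
since m = R²·153 − (-60)²:  R² = (3600 + 14913) / 153 = 121
R = √121 = 11  ⇒  r_B = 11 − 4 = 7

rB=7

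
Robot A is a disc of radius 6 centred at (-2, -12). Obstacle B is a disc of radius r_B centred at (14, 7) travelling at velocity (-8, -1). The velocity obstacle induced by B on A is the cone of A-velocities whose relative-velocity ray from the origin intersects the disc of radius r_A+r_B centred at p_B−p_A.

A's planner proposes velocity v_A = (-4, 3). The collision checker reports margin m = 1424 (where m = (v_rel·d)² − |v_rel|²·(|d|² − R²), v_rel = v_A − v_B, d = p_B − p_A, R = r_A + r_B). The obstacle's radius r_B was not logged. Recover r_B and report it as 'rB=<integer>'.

m = 1424
d = (16, 19);  v_rel = (4, 4),  |v_rel|² = 32
v_rel×d = (4)·(19) − (4)·(16) = 12
since m = R²·32 − 12²:  R² = (144 + 1424) / 32 = 49
R = √49 = 7  ⇒  r_B = 7 − 6 = 1

rB=1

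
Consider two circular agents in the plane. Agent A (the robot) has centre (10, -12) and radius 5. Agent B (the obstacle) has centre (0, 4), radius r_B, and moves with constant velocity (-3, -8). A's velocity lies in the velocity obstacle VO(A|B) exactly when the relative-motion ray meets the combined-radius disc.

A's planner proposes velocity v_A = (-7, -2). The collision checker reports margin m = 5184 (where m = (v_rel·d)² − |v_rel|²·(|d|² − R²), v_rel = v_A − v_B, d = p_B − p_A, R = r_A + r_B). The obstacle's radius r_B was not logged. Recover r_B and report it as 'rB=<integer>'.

m = 5184
d = (-10, 16);  v_rel = (-4, 6),  |v_rel|² = 52
v_rel×d = (-4)·(16) − (6)·(-10) = -4
since m = R²·52 − (-4)²:  R² = (16 + 5184) / 52 = 100
R = √100 = 10  ⇒  r_B = 10 − 5 = 5

rB=5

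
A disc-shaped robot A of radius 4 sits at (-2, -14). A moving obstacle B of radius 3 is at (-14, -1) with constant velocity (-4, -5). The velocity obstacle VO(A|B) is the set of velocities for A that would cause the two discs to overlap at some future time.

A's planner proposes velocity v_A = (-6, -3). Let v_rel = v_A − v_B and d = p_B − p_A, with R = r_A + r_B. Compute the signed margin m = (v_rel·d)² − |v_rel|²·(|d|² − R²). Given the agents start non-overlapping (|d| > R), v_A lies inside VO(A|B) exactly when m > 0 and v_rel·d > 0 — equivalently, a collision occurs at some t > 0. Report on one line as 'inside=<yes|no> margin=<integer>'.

d = (-12, 13),  |d|² = 313;  R = 4+3 = 7,  c = 313−7² = 264
v_rel = (-2, 2),  |v_rel|² = 8;  v_rel·d = (-2)·(-12) + (2)·(13) = 50
8·t² − 100·t + 264 = 0  ⇒  m = 50² − 8·264 = 388
m = 388 > 0,  v_rel·d = 50 > 0  ⇒  inside

inside=yes margin=388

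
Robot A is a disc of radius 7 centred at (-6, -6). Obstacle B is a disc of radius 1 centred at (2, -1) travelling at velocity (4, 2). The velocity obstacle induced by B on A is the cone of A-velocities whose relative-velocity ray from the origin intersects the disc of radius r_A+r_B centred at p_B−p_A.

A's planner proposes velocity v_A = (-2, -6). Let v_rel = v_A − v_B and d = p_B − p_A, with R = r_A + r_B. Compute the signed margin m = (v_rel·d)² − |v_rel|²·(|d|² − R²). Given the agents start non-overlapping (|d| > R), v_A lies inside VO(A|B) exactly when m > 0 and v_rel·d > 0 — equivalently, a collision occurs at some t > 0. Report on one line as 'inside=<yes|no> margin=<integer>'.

d = (8, 5),  |d|² = 89;  R = 7+1 = 8,  c = 89−8² = 25
v_rel = (-6, -8),  |v_rel|² = 100;  v_rel·d = (-6)·(8) + (-8)·(5) = -88
100·t² + 176·t + 25 = 0  ⇒  m = (-88)² − 100·25 = 5244
m = 5244 > 0,  v_rel·d = -88 < 0  ⇒  outside

inside=no margin=5244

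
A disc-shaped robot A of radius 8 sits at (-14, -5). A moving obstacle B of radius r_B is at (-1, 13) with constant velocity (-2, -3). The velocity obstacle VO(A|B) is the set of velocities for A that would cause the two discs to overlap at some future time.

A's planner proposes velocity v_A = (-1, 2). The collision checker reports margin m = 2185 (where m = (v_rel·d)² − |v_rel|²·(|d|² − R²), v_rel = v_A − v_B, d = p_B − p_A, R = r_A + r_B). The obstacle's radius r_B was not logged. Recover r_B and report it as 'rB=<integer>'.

m = 2185
d = (13, 18);  v_rel = (1, 5),  |v_rel|² = 26
v_rel×d = (1)·(18) − (5)·(13) = -47
since m = R²·26 − (-47)²:  R² = (2209 + 2185) / 26 = 169
R = √169 = 13  ⇒  r_B = 13 − 8 = 5

rB=5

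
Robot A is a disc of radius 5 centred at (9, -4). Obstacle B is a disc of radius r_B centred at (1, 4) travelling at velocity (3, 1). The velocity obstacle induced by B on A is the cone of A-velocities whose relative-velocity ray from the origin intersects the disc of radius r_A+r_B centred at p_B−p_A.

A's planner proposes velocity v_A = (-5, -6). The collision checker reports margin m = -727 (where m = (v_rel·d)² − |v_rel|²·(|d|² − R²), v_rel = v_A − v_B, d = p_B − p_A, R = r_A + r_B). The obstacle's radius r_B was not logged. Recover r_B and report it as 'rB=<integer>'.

m = -727
d = (-8, 8);  v_rel = (-8, -7),  |v_rel|² = 113
v_rel×d = (-8)·(8) − (-7)·(-8) = -120
since m = R²·113 − (-120)²:  R² = (14400 + -727) / 113 = 121
R = √121 = 11  ⇒  r_B = 11 − 5 = 6

rB=6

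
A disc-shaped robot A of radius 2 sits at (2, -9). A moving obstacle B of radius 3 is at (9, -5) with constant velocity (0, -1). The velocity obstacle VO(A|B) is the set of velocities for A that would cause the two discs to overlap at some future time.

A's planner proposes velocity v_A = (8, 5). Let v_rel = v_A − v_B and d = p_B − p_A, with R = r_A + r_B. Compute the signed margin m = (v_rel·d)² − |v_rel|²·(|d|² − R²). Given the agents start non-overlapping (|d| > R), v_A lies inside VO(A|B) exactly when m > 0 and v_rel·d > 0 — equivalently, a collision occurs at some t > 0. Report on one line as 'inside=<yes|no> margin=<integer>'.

d = (7, 4),  |d|² = 65;  R = 2+3 = 5,  c = 65−5² = 40
v_rel = (8, 6),  |v_rel|² = 100;  v_rel·d = (8)·(7) + (6)·(4) = 80
100·t² − 160·t + 40 = 0  ⇒  m = 80² − 100·40 = 2400
m = 2400 > 0,  v_rel·d = 80 > 0  ⇒  inside

inside=yes margin=2400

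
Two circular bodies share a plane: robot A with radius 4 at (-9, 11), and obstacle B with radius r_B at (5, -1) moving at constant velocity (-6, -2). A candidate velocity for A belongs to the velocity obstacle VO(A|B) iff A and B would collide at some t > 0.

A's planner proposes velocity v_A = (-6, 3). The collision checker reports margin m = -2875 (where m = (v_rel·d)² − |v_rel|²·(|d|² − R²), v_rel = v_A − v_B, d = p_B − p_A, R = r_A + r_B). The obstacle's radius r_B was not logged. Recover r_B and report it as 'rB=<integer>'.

m = -2875
d = (14, -12);  v_rel = (0, 5),  |v_rel|² = 25
v_rel×d = (0)·(-12) − (5)·(14) = -70
since m = R²·25 − (-70)²:  R² = (4900 + -2875) / 25 = 81
R = √81 = 9  ⇒  r_B = 9 − 4 = 5

rB=5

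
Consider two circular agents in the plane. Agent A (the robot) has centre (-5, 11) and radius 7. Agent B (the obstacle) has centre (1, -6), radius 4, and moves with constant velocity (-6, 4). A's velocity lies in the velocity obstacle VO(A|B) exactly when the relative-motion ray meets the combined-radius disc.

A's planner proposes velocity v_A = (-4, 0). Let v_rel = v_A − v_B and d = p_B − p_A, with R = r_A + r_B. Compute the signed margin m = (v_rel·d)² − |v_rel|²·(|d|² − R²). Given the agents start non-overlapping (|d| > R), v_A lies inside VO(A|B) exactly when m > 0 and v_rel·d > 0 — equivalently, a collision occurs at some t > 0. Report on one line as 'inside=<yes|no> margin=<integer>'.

d = (6, -17),  |d|² = 325;  R = 7+4 = 11,  c = 325−11² = 204
v_rel = (2, -4),  |v_rel|² = 20;  v_rel·d = (2)·(6) + (-4)·(-17) = 80
20·t² − 160·t + 204 = 0  ⇒  m = 80² − 20·204 = 2320
m = 2320 > 0,  v_rel·d = 80 > 0  ⇒  inside

inside=yes margin=2320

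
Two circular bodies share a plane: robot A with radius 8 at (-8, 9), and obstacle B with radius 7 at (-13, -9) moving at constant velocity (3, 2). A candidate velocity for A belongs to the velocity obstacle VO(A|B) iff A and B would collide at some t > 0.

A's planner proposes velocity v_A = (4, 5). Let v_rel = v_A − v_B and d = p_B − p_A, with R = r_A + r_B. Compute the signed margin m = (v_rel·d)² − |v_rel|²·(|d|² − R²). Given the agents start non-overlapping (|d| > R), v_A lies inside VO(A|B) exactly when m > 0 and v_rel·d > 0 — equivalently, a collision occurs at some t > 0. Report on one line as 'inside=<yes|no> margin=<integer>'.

d = (-5, -18),  |d|² = 349;  R = 8+7 = 15,  c = 349−15² = 124
v_rel = (1, 3),  |v_rel|² = 10;  v_rel·d = (1)·(-5) + (3)·(-18) = -59
10·t² + 118·t + 124 = 0  ⇒  m = (-59)² − 10·124 = 2241
m = 2241 > 0,  v_rel·d = -59 < 0  ⇒  outside

inside=no margin=2241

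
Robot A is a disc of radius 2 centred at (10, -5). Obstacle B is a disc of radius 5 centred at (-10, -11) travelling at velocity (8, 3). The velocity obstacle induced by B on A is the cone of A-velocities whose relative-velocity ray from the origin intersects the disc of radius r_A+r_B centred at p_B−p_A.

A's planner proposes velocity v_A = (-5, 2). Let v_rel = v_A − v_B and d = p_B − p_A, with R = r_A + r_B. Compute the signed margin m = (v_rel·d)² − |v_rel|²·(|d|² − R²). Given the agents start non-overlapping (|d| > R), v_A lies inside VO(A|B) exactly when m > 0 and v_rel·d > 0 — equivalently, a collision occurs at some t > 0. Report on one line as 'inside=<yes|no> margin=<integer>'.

d = (-20, -6),  |d|² = 436;  R = 2+5 = 7,  c = 436−7² = 387
v_rel = (-13, -1),  |v_rel|² = 170;  v_rel·d = (-13)·(-20) + (-1)·(-6) = 266
170·t² − 532·t + 387 = 0  ⇒  m = 266² − 170·387 = 4966
m = 4966 > 0,  v_rel·d = 266 > 0  ⇒  inside

inside=yes margin=4966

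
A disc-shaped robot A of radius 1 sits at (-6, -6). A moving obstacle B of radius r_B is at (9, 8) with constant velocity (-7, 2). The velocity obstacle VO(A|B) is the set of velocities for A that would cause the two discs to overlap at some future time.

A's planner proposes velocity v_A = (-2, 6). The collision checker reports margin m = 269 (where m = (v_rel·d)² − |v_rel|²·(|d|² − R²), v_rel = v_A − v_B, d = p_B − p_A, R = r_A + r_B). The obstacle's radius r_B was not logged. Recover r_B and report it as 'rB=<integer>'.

m = 269
d = (15, 14);  v_rel = (5, 4),  |v_rel|² = 41
v_rel×d = (5)·(14) − (4)·(15) = 10
since m = R²·41 − 10²:  R² = (100 + 269) / 41 = 9
R = √9 = 3  ⇒  r_B = 3 − 1 = 2

rB=2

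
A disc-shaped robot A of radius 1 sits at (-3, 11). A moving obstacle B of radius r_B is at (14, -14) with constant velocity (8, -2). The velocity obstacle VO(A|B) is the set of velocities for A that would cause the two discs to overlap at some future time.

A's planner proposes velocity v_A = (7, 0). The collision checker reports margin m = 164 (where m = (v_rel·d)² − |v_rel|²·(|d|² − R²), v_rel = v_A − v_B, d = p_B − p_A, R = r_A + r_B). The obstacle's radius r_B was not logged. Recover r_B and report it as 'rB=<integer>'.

m = 164
d = (17, -25);  v_rel = (-1, 2),  |v_rel|² = 5
v_rel×d = (-1)·(-25) − (2)·(17) = -9
since m = R²·5 − (-9)²:  R² = (81 + 164) / 5 = 49
R = √49 = 7  ⇒  r_B = 7 − 1 = 6

rB=6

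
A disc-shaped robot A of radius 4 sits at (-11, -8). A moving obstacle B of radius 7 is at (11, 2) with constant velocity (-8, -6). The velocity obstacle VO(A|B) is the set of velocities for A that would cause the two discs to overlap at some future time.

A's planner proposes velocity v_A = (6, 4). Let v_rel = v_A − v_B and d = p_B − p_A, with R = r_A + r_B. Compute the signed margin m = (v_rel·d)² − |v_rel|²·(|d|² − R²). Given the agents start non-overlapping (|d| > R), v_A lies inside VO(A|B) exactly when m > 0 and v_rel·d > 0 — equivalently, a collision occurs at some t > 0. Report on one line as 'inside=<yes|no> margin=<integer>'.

d = (22, 10),  |d|² = 584;  R = 4+7 = 11,  c = 584−11² = 463
v_rel = (14, 10),  |v_rel|² = 296;  v_rel·d = (14)·(22) + (10)·(10) = 408
296·t² − 816·t + 463 = 0  ⇒  m = 408² − 296·463 = 29416
m = 29416 > 0,  v_rel·d = 408 > 0  ⇒  inside

inside=yes margin=29416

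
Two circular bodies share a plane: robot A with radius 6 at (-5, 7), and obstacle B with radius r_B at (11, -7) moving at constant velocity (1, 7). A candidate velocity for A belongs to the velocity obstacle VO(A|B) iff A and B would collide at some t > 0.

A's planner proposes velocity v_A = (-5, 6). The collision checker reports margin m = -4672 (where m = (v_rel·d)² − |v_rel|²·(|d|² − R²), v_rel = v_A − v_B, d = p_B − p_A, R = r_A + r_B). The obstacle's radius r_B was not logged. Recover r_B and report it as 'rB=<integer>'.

m = -4672
d = (16, -14);  v_rel = (-6, -1),  |v_rel|² = 37
v_rel×d = (-6)·(-14) − (-1)·(16) = 100
since m = R²·37 − 100²:  R² = (10000 + -4672) / 37 = 144
R = √144 = 12  ⇒  r_B = 12 − 6 = 6

rB=6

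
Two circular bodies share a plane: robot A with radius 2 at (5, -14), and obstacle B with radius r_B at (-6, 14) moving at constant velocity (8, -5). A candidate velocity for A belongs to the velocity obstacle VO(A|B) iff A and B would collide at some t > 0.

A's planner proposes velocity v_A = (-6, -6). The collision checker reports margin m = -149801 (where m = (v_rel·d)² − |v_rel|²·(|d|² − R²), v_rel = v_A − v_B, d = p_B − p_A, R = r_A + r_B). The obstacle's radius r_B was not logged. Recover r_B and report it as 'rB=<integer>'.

m = -149801
d = (-11, 28);  v_rel = (-14, -1),  |v_rel|² = 197
v_rel×d = (-14)·(28) − (-1)·(-11) = -403
since m = R²·197 − (-403)²:  R² = (162409 + -149801) / 197 = 64
R = √64 = 8  ⇒  r_B = 8 − 2 = 6

rB=6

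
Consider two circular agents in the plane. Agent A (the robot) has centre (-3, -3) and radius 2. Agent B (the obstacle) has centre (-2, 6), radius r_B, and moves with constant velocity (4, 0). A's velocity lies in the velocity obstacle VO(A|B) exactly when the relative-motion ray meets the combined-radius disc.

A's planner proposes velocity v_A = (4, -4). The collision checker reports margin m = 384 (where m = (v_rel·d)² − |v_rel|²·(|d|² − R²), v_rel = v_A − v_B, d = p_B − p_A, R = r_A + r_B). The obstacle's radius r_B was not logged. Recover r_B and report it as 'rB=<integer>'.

m = 384
d = (1, 9);  v_rel = (0, -4),  |v_rel|² = 16
v_rel×d = (0)·(9) − (-4)·(1) = 4
since m = R²·16 − 4²:  R² = (16 + 384) / 16 = 25
R = √25 = 5  ⇒  r_B = 5 − 2 = 3

rB=3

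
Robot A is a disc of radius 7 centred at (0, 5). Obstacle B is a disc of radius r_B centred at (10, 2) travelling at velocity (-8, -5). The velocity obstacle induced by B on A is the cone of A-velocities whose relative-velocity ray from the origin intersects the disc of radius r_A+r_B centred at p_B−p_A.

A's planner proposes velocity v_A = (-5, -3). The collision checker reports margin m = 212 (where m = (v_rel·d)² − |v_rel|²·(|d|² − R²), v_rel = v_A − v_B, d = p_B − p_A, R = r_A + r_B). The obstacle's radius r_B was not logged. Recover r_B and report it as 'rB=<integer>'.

m = 212
d = (10, -3);  v_rel = (3, 2),  |v_rel|² = 13
v_rel×d = (3)·(-3) − (2)·(10) = -29
since m = R²·13 − (-29)²:  R² = (841 + 212) / 13 = 81
R = √81 = 9  ⇒  r_B = 9 − 7 = 2

rB=2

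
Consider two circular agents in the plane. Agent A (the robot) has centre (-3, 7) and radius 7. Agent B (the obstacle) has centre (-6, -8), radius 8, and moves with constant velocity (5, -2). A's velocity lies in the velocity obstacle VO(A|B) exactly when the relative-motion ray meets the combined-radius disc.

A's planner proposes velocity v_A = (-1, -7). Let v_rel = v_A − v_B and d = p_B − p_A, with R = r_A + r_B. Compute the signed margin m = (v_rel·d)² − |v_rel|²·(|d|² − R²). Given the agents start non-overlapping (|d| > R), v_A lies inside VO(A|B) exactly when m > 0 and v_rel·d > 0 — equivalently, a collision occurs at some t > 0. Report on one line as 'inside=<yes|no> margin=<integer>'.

d = (-3, -15),  |d|² = 234;  R = 7+8 = 15,  c = 234−15² = 9
v_rel = (-6, -5),  |v_rel|² = 61;  v_rel·d = (-6)·(-3) + (-5)·(-15) = 93
61·t² − 186·t + 9 = 0  ⇒  m = 93² − 61·9 = 8100
m = 8100 > 0,  v_rel·d = 93 > 0  ⇒  inside

inside=yes margin=8100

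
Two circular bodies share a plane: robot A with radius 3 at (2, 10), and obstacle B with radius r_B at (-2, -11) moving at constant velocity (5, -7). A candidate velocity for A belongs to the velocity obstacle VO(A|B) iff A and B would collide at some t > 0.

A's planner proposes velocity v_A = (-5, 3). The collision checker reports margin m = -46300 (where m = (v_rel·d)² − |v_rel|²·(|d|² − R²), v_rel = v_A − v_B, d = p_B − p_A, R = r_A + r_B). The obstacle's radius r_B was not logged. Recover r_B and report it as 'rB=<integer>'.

m = -46300
d = (-4, -21);  v_rel = (-10, 10),  |v_rel|² = 200
v_rel×d = (-10)·(-21) − (10)·(-4) = 250
since m = R²·200 − 250²:  R² = (62500 + -46300) / 200 = 81
R = √81 = 9  ⇒  r_B = 9 − 3 = 6

rB=6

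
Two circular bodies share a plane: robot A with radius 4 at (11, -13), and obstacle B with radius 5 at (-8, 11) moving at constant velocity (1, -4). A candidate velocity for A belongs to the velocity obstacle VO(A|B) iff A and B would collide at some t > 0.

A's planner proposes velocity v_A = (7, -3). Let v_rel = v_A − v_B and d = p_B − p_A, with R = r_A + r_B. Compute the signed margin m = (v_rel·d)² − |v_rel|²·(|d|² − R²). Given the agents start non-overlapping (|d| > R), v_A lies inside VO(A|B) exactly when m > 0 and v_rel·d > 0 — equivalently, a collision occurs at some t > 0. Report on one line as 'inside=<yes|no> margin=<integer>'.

d = (-19, 24),  |d|² = 937;  R = 4+5 = 9,  c = 937−9² = 856
v_rel = (6, 1),  |v_rel|² = 37;  v_rel·d = (6)·(-19) + (1)·(24) = -90
37·t² + 180·t + 856 = 0  ⇒  m = (-90)² − 37·856 = -23572
m = -23572 < 0,  v_rel·d = -90 < 0  ⇒  outside

inside=no margin=-23572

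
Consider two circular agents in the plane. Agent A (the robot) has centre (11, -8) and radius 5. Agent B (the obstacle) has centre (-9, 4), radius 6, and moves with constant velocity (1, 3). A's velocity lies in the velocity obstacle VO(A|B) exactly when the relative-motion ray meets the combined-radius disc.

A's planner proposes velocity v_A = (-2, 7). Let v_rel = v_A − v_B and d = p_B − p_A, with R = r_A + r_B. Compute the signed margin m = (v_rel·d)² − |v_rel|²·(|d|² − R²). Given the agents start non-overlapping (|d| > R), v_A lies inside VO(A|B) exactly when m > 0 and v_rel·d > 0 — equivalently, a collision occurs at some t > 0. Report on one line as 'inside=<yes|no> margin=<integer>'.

d = (-20, 12),  |d|² = 544;  R = 5+6 = 11,  c = 544−11² = 423
v_rel = (-3, 4),  |v_rel|² = 25;  v_rel·d = (-3)·(-20) + (4)·(12) = 108
25·t² − 216·t + 423 = 0  ⇒  m = 108² − 25·423 = 1089
m = 1089 > 0,  v_rel·d = 108 > 0  ⇒  inside

inside=yes margin=1089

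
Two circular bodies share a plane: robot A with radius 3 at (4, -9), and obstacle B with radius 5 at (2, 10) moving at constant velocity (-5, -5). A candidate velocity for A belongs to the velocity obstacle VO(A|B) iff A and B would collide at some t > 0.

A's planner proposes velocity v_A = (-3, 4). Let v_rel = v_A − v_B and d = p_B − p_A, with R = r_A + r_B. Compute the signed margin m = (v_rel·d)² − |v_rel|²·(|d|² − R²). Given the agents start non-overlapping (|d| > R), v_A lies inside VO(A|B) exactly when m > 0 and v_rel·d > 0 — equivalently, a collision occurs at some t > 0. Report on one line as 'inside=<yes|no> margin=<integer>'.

d = (-2, 19),  |d|² = 365;  R = 3+5 = 8,  c = 365−8² = 301
v_rel = (2, 9),  |v_rel|² = 85;  v_rel·d = (2)·(-2) + (9)·(19) = 167
85·t² − 334·t + 301 = 0  ⇒  m = 167² − 85·301 = 2304
m = 2304 > 0,  v_rel·d = 167 > 0  ⇒  inside

inside=yes margin=2304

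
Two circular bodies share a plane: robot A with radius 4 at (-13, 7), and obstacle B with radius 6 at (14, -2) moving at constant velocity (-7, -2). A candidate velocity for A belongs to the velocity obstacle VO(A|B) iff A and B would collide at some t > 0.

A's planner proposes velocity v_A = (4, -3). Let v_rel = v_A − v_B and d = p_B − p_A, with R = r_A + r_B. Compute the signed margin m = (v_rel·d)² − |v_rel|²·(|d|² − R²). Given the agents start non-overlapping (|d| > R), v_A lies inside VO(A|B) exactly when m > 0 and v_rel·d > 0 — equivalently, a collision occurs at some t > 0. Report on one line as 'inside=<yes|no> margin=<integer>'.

d = (27, -9),  |d|² = 810;  R = 4+6 = 10,  c = 810−10² = 710
v_rel = (11, -1),  |v_rel|² = 122;  v_rel·d = (11)·(27) + (-1)·(-9) = 306
122·t² − 612·t + 710 = 0  ⇒  m = 306² − 122·710 = 7016
m = 7016 > 0,  v_rel·d = 306 > 0  ⇒  inside

inside=yes margin=7016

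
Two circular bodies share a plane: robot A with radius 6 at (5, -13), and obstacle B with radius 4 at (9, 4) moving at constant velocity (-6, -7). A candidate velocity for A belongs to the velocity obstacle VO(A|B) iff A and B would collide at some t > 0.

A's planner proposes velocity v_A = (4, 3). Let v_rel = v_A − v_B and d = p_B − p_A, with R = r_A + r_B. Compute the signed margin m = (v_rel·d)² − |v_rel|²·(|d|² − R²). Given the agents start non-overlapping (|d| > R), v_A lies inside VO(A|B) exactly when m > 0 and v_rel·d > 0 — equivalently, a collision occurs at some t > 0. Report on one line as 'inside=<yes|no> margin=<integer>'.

d = (4, 17),  |d|² = 305;  R = 6+4 = 10,  c = 305−10² = 205
v_rel = (10, 10),  |v_rel|² = 200;  v_rel·d = (10)·(4) + (10)·(17) = 210
200·t² − 420·t + 205 = 0  ⇒  m = 210² − 200·205 = 3100
m = 3100 > 0,  v_rel·d = 210 > 0  ⇒  inside

inside=yes margin=3100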